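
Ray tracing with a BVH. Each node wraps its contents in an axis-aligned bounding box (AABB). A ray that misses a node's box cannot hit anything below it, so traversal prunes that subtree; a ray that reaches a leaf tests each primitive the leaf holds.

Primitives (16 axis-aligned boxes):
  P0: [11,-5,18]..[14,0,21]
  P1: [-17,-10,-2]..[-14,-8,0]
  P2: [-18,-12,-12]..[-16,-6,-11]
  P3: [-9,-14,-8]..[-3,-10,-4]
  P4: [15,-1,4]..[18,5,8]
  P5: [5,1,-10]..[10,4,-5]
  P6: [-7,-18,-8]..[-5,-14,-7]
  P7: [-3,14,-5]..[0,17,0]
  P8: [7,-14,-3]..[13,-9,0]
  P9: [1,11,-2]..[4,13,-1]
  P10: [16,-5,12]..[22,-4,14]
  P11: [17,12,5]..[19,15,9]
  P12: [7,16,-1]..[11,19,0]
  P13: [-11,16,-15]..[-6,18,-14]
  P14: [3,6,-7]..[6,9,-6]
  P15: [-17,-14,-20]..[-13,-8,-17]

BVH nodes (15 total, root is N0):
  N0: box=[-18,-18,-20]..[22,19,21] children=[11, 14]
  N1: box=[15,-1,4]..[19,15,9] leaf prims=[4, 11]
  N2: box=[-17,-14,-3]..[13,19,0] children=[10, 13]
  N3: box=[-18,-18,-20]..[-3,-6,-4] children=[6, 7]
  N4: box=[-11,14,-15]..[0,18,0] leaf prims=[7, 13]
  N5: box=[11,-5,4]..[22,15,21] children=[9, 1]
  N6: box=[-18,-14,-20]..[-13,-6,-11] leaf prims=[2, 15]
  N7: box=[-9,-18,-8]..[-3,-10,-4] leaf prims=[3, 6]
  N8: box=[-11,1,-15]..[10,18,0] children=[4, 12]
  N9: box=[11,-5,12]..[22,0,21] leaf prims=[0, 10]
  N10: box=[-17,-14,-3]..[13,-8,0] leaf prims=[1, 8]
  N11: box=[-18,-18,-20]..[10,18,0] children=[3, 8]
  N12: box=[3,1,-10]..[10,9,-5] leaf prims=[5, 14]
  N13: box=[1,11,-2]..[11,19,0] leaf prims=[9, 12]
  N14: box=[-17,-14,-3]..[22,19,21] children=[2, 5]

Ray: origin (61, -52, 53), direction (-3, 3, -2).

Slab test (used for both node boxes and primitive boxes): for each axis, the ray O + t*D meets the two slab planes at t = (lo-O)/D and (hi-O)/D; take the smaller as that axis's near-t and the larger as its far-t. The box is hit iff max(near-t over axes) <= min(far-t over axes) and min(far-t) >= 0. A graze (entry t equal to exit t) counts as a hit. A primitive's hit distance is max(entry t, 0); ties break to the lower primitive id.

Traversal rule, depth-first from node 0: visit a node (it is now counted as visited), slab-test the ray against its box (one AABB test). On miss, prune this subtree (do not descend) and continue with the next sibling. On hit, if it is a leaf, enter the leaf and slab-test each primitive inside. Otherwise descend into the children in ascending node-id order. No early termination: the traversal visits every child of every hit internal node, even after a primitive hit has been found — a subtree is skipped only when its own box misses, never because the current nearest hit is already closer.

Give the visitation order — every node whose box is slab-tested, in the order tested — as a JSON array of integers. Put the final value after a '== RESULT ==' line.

Trace the traversal:
N0 x:[13,79/3] y:[34/3,71/3] z:[16,73/2] -> hit [16,71/3], descend [11, 14]
  N11 x:[17,79/3] y:[34/3,70/3] z:[53/2,73/2] -> miss, prune
  N14 x:[13,26] y:[38/3,71/3] z:[16,28] -> hit [16,71/3], descend [2, 5]
    N2 x:[16,26] y:[38/3,71/3] z:[53/2,28] -> miss, prune
    N5 x:[13,50/3] y:[47/3,67/3] z:[16,49/2] -> hit [16,50/3], descend [1, 9]
      N1 x:[14,46/3] y:[17,67/3] z:[22,49/2] -> miss, prune
      N9 x:[13,50/3] y:[47/3,52/3] z:[16,41/2] -> hit [16,50/3] leaf, test {P0@t=16, P10(miss)}

Summary -> nodes [0, 11, 14, 2, 5, 1, 9]; box-tests=7; leaf-entries=1; first=P0

== RESULT ==
[0, 11, 14, 2, 5, 1, 9]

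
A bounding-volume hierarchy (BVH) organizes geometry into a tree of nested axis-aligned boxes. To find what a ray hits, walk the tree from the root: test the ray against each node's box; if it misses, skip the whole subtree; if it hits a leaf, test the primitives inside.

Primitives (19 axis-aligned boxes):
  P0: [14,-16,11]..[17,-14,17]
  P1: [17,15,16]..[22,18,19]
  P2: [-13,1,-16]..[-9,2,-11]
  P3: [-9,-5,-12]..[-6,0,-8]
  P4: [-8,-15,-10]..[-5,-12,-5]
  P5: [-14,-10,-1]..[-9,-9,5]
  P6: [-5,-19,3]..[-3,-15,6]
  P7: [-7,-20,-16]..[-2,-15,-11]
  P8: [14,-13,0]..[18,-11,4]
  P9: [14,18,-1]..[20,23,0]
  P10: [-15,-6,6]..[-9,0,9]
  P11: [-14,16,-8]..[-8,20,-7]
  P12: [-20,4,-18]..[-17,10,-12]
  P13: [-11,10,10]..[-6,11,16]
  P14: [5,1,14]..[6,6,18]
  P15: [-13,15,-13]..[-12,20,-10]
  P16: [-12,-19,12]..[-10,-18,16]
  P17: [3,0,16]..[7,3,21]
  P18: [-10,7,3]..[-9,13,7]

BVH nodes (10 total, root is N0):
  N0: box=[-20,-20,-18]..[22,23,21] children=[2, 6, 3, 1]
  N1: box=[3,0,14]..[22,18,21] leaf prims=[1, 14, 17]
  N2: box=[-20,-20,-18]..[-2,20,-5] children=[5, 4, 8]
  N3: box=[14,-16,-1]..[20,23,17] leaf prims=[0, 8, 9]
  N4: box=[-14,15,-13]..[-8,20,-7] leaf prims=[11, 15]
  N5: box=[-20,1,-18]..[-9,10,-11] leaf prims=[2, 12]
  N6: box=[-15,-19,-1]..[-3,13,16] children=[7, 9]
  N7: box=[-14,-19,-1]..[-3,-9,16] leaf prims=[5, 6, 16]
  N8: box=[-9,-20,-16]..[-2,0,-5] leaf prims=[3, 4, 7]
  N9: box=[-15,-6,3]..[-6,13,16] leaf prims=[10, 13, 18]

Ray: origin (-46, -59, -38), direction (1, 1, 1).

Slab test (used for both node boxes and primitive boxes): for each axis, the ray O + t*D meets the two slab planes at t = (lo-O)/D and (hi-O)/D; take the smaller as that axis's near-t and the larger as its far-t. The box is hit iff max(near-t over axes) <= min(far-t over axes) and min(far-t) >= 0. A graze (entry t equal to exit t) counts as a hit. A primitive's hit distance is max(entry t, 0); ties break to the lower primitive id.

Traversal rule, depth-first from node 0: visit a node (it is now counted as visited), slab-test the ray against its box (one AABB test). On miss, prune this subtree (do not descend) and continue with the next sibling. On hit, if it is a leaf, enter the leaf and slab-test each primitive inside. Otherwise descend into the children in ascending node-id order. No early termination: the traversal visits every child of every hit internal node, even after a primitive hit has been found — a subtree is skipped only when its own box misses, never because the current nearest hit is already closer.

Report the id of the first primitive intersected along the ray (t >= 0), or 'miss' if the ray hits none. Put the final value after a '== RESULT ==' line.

Walk:
N0 x:[26,68] y:[39,82] z:[20,59] -> hit [39,59], descend [1, 2, 3, 6]
  N1 x:[49,68] y:[59,77] z:[52,59] -> hit [59,59] leaf, test {P1(miss), P14(miss), P17(miss)}
  N2 x:[26,44] y:[39,79] z:[20,33] -> miss, prune
  N3 x:[60,66] y:[43,82] z:[37,55] -> miss, prune
  N6 x:[31,43] y:[40,72] z:[37,54] -> hit [40,43], descend [7, 9]
    N7 x:[32,43] y:[40,50] z:[37,54] -> hit [40,43] leaf, test {P5(miss), P6@t=41, P16(miss)}
    N9 x:[31,40] y:[53,72] z:[41,54] -> miss, prune

7 AABB tests over nodes [0, 1, 2, 3, 6, 7, 9]; 2 leaves entered; closest P6.

== RESULT ==
6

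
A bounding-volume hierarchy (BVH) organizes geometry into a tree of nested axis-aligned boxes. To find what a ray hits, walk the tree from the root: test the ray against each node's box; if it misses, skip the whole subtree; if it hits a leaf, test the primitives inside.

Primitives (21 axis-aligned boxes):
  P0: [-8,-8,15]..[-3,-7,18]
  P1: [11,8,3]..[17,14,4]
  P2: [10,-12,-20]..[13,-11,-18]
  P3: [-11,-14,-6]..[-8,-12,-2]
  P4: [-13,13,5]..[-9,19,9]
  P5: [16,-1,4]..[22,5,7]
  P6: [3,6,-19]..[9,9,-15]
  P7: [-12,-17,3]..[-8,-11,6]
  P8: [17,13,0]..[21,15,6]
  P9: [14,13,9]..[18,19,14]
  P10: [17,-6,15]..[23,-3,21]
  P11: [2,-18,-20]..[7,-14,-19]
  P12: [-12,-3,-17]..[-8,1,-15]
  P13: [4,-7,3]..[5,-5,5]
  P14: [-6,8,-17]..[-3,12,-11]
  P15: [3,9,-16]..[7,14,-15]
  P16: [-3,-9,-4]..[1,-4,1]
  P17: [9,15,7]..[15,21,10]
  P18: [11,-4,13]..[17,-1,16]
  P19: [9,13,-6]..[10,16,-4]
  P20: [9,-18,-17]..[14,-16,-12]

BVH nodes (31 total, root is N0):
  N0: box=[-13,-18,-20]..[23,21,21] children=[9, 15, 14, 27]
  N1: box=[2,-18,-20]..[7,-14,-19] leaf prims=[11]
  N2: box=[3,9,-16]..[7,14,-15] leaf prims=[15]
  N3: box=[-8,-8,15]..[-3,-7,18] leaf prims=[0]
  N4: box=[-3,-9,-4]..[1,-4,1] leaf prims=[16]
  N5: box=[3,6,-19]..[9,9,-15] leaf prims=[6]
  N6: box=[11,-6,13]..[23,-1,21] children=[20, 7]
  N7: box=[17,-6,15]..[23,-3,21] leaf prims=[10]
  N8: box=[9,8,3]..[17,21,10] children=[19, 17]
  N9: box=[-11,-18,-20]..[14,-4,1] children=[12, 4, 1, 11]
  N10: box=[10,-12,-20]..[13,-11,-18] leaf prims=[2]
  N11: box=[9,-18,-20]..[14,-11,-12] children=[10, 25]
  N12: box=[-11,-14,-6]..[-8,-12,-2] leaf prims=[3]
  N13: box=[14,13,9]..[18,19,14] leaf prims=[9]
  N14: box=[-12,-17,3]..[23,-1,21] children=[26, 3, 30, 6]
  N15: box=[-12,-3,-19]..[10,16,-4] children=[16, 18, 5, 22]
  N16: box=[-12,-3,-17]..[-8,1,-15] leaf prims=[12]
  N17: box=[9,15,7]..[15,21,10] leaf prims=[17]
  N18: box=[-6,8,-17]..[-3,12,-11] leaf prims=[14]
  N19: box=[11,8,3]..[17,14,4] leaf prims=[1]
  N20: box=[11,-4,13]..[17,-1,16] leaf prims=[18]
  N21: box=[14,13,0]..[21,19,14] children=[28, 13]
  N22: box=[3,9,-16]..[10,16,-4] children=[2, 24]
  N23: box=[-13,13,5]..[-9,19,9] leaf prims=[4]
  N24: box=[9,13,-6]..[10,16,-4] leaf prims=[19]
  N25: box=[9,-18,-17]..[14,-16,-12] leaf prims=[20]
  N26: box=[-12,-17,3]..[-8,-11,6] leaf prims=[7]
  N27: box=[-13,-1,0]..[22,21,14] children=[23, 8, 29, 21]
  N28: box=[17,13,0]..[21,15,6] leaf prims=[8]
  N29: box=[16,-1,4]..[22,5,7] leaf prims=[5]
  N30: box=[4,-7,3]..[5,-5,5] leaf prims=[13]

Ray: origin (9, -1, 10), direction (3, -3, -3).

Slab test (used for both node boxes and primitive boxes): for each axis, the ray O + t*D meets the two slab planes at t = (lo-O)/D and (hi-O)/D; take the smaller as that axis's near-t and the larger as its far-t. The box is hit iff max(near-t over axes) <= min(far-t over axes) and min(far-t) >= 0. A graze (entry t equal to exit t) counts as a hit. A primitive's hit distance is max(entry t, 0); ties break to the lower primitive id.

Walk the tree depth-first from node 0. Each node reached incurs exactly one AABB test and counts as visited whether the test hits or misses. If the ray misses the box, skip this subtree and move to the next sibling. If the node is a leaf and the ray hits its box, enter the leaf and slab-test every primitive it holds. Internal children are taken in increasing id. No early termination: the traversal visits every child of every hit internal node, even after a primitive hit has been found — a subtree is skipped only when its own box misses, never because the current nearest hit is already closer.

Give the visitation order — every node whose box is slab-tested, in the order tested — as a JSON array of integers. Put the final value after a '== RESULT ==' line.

Trace the traversal:
N0 x:[-22/3,14/3] y:[-22/3,17/3] z:[-11/3,10] -> hit [-11/3,14/3], descend [9, 14, 15, 27]
  N9 x:[-20/3,5/3] y:[1,17/3] z:[3,10] -> miss, prune
  N14 x:[-7,14/3] y:[0,16/3] z:[-11/3,7/3] -> hit [0,7/3], descend [3, 6, 26, 30]
    N3 x:[-17/3,-4] y:[2,7/3] z:[-8/3,-5/3] -> miss, prune
    N6 x:[2/3,14/3] y:[0,5/3] z:[-11/3,-1] -> miss, prune
    N26 x:[-7,-17/3] y:[10/3,16/3] z:[4/3,7/3] -> miss, prune
    N30 x:[-5/3,-4/3] y:[4/3,2] z:[5/3,7/3] -> miss, prune
  N15 x:[-7,1/3] y:[-17/3,2/3] z:[14/3,29/3] -> miss, prune
  N27 x:[-22/3,13/3] y:[-22/3,0] z:[-4/3,10/3] -> hit [-4/3,0], descend [8, 21, 23, 29]
    N8 x:[0,8/3] y:[-22/3,-3] z:[0,7/3] -> miss, prune
    N21 x:[5/3,4] y:[-20/3,-14/3] z:[-4/3,10/3] -> miss, prune
    N23 x:[-22/3,-6] y:[-20/3,-14/3] z:[1/3,5/3] -> miss, prune
    N29 x:[7/3,13/3] y:[-2,0] z:[1,2] -> miss, prune

order=[0, 9, 14, 3, 6, 26, 30, 15, 27, 8, 21, 23, 29]  |boxes|=13  |leaves|=0  hit=miss

== RESULT ==
[0, 9, 14, 3, 6, 26, 30, 15, 27, 8, 21, 23, 29]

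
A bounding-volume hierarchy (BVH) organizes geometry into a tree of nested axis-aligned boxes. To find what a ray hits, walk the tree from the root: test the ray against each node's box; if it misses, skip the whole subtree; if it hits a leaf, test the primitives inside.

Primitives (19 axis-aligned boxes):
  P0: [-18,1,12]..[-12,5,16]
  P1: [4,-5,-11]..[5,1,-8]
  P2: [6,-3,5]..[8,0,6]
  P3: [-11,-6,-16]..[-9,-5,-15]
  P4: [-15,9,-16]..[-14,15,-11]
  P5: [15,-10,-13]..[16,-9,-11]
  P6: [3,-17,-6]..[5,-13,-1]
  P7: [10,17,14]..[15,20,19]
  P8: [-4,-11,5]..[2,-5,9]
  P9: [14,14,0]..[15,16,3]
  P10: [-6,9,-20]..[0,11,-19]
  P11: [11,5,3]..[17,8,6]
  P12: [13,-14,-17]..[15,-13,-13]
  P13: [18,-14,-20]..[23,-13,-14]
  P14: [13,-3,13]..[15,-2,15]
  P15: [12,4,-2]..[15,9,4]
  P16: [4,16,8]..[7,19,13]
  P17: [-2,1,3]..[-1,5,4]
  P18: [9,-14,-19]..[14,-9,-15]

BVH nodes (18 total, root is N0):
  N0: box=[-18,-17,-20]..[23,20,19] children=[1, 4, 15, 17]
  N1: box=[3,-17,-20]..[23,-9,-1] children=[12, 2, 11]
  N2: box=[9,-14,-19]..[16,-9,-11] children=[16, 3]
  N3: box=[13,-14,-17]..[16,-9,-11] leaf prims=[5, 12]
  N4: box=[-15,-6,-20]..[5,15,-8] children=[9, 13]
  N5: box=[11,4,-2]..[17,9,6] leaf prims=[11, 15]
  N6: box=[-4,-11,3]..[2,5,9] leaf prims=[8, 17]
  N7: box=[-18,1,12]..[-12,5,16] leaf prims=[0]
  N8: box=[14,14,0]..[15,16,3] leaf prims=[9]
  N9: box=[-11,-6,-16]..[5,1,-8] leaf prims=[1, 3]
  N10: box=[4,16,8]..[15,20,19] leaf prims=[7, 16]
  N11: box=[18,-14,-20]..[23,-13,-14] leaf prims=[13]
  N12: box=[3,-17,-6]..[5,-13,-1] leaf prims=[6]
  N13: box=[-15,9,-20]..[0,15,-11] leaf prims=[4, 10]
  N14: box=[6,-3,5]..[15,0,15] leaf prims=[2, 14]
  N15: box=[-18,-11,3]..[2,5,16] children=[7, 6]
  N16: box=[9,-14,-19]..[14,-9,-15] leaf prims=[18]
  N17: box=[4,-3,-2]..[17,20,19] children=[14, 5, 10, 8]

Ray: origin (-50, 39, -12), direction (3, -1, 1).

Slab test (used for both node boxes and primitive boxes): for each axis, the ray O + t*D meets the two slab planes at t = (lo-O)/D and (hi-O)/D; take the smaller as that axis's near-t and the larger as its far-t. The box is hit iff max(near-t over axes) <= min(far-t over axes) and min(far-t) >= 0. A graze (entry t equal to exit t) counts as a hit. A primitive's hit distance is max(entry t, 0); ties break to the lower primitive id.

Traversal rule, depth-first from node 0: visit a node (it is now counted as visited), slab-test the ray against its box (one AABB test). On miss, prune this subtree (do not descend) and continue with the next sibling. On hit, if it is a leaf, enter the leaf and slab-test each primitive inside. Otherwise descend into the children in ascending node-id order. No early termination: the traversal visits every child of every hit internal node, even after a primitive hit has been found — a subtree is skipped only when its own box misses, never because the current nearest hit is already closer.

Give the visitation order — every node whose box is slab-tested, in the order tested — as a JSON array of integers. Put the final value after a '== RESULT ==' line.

Trace the traversal:
N0 x:[32/3,73/3] y:[19,56] z:[-8,31] -> hit [19,73/3], descend [1, 4, 15, 17]
  N1 x:[53/3,73/3] y:[48,56] z:[-8,11] -> miss, prune
  N4 x:[35/3,55/3] y:[24,45] z:[-8,4] -> miss, prune
  N15 x:[32/3,52/3] y:[34,50] z:[15,28] -> miss, prune
  N17 x:[18,67/3] y:[19,42] z:[10,31] -> hit [19,67/3], descend [5, 8, 10, 14]
    N5 x:[61/3,67/3] y:[30,35] z:[10,18] -> miss, prune
    N8 x:[64/3,65/3] y:[23,25] z:[12,15] -> miss, prune
    N10 x:[18,65/3] y:[19,23] z:[20,31] -> hit [20,65/3] leaf, test {P7(miss), P16(miss)}
    N14 x:[56/3,65/3] y:[39,42] z:[17,27] -> miss, prune

order=[0, 1, 4, 15, 17, 5, 8, 10, 14]  |boxes|=9  |leaves|=1  hit=miss

== RESULT ==
[0, 1, 4, 15, 17, 5, 8, 10, 14]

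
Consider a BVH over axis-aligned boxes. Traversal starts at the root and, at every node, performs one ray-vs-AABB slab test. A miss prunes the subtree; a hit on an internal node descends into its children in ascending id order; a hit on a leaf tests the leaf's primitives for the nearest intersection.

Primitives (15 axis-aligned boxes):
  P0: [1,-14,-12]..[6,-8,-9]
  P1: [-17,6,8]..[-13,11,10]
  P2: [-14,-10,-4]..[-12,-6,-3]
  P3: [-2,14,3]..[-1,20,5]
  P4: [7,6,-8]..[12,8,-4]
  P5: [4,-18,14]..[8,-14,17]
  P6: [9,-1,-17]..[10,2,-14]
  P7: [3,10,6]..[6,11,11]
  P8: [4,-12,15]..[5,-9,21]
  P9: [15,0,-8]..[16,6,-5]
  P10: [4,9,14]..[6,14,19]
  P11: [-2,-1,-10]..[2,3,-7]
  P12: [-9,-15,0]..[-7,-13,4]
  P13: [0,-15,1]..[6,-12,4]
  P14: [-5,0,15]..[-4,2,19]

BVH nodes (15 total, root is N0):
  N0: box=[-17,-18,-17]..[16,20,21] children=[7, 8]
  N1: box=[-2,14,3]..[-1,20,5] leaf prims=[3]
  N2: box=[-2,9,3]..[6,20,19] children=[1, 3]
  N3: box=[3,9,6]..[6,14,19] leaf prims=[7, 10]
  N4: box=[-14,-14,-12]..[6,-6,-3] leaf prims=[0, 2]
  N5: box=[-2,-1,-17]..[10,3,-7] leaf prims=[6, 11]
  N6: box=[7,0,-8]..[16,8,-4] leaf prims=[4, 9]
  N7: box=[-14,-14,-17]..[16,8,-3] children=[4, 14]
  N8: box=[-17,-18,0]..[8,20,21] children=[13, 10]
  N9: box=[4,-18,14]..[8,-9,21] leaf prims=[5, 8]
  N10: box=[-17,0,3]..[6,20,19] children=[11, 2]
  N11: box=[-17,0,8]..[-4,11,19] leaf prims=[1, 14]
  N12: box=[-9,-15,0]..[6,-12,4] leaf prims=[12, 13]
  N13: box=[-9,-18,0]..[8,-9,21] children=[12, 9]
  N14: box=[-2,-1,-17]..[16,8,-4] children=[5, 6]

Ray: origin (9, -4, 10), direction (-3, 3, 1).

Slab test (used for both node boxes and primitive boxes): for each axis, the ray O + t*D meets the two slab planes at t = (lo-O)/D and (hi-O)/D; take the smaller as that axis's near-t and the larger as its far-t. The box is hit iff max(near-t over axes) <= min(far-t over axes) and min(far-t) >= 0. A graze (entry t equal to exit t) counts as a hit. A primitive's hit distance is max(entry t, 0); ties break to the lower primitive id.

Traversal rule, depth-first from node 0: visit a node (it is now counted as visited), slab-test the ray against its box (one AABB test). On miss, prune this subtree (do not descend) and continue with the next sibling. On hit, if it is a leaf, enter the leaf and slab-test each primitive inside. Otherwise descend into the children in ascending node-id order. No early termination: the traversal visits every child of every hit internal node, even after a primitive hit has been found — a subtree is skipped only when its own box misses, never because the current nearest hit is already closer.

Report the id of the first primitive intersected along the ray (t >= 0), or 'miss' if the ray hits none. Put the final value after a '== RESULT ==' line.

Traverse from the root:
N0 x:[-7/3,26/3] y:[-14/3,8] z:[-27,11] -> hit [-7/3,8], descend [7, 8]
  N7 x:[-7/3,23/3] y:[-10/3,4] z:[-27,-13] -> miss, prune
  N8 x:[1/3,26/3] y:[-14/3,8] z:[-10,11] -> hit [1/3,8], descend [10, 13]
    N10 x:[1,26/3] y:[4/3,8] z:[-7,9] -> hit [4/3,8], descend [2, 11]
      N2 x:[1,11/3] y:[13/3,8] z:[-7,9] -> miss, prune
      N11 x:[13/3,26/3] y:[4/3,5] z:[-2,9] -> hit [13/3,5] leaf, test {P1(miss), P14(miss)}
    N13 x:[1/3,6] y:[-14/3,-5/3] z:[-10,11] -> miss, prune

Summary -> nodes [0, 7, 8, 10, 2, 11, 13]; box-tests=7; leaf-entries=1; first=miss

== RESULT ==
miss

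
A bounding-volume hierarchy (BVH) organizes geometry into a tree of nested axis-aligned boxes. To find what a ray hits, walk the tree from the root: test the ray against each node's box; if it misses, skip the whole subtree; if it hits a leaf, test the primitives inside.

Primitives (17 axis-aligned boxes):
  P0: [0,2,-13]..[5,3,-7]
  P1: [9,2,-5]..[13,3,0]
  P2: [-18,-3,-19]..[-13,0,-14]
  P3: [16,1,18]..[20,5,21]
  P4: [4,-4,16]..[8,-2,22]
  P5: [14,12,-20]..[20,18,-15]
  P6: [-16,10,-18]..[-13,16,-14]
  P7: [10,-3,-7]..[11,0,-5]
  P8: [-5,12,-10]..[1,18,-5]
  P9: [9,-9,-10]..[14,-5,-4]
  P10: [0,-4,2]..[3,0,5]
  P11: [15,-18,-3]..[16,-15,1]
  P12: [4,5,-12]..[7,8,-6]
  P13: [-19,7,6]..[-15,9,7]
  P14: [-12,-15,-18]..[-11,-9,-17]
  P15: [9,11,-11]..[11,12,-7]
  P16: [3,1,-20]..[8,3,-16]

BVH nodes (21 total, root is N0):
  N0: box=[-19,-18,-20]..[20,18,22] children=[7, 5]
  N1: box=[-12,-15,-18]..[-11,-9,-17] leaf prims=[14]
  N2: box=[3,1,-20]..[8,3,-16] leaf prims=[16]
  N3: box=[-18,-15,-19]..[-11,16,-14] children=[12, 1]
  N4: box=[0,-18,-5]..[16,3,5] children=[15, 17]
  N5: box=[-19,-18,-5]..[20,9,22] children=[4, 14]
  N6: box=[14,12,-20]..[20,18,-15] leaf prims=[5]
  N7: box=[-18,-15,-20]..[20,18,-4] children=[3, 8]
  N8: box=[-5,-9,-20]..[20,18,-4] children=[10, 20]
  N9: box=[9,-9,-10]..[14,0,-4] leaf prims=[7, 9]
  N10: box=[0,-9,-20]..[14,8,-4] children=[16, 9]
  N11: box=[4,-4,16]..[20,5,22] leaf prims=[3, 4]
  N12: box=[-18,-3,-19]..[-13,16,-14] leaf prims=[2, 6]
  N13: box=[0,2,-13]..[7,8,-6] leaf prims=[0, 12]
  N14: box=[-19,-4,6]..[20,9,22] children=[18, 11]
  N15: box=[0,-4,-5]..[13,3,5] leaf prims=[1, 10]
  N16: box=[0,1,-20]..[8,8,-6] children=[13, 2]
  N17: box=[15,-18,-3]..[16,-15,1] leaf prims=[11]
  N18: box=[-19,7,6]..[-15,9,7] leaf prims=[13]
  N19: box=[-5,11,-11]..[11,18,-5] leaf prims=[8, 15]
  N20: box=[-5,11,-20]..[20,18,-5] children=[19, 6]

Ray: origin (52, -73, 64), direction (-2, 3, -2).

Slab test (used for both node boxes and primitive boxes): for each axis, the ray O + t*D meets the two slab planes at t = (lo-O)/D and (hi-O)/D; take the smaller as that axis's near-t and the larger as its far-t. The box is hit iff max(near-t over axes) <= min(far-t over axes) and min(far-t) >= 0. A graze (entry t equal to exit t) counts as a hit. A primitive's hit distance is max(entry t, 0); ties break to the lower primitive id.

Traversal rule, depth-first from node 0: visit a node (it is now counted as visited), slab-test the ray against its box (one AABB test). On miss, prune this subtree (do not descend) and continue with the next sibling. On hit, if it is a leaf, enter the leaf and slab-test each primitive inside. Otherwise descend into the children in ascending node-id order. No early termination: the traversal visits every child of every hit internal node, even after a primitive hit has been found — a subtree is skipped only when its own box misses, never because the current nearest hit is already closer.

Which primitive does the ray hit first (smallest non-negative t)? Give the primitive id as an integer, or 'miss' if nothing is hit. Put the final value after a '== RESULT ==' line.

Trace the traversal:
N0 x:[16,71/2] y:[55/3,91/3] z:[21,42] -> hit [21,91/3], descend [5, 7]
  N5 x:[16,71/2] y:[55/3,82/3] z:[21,69/2] -> hit [21,82/3], descend [4, 14]
    N4 x:[18,26] y:[55/3,76/3] z:[59/2,69/2] -> miss, prune
    N14 x:[16,71/2] y:[23,82/3] z:[21,29] -> hit [23,82/3], descend [11, 18]
      N11 x:[16,24] y:[23,26] z:[21,24] -> hit [23,24] leaf, test {P3(miss), P4@t=23}
      N18 x:[67/2,71/2] y:[80/3,82/3] z:[57/2,29] -> miss, prune
  N7 x:[16,35] y:[58/3,91/3] z:[34,42] -> miss, prune

order=[0, 5, 4, 14, 11, 18, 7]  |boxes|=7  |leaves|=1  hit=P4

== RESULT ==
4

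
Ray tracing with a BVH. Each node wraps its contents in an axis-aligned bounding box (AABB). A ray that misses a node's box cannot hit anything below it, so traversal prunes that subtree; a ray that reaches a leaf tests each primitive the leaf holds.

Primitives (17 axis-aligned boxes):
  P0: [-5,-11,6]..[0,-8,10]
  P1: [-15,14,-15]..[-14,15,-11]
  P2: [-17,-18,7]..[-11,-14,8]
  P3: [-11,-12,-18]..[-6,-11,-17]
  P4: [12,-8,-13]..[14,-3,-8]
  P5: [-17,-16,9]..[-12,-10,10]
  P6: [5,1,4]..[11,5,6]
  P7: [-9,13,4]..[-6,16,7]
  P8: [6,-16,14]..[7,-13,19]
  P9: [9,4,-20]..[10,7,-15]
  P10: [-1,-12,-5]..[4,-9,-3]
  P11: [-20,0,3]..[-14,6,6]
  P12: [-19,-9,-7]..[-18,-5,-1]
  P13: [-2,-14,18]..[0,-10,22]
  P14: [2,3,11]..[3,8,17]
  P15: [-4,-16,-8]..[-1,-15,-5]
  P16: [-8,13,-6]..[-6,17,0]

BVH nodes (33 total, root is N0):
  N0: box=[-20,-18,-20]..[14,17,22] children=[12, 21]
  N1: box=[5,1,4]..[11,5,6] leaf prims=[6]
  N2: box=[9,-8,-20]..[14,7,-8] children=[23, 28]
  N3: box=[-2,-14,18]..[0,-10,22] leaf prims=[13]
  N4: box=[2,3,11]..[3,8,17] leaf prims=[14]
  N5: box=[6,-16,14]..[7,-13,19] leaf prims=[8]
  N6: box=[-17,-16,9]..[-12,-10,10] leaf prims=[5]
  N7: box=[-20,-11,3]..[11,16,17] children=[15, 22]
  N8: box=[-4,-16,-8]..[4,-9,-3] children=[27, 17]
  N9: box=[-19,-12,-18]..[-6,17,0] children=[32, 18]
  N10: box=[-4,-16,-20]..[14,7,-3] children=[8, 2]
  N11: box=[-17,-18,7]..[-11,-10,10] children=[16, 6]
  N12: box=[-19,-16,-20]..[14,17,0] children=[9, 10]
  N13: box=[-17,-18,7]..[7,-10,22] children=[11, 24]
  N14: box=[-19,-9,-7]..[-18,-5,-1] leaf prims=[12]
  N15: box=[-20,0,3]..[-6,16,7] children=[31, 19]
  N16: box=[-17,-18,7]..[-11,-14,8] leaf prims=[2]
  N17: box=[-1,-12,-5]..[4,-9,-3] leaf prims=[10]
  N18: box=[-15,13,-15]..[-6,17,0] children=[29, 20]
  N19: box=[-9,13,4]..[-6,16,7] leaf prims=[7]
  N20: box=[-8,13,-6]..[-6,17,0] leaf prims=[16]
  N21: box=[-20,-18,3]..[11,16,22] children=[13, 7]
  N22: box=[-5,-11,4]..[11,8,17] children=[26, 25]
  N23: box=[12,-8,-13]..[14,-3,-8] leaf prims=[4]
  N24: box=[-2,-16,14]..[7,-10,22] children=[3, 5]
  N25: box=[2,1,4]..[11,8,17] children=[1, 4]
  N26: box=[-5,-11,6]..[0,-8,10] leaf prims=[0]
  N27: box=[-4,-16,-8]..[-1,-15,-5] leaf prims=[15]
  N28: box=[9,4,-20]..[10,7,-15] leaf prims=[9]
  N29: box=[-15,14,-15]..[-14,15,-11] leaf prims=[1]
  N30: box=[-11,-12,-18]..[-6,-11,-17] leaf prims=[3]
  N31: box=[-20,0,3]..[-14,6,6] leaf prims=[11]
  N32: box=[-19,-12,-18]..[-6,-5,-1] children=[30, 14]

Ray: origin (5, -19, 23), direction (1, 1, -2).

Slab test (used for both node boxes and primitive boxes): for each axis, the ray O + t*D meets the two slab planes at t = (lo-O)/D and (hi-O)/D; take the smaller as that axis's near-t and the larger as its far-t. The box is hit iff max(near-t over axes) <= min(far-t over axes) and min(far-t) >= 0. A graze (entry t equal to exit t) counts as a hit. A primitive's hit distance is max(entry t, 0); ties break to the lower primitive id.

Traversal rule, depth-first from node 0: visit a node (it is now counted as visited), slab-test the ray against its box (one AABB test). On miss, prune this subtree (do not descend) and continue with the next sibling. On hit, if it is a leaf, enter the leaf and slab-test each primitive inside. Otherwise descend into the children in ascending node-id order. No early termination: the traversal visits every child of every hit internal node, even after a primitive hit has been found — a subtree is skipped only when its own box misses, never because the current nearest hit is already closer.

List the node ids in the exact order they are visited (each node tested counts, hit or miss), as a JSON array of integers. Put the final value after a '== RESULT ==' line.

Traverse from the root:
N0 x:[-25,9] y:[1,36] z:[1/2,43/2] -> hit [1,9], descend [12, 21]
  N12 x:[-24,9] y:[3,36] z:[23/2,43/2] -> miss, prune
  N21 x:[-25,6] y:[1,35] z:[1/2,10] -> hit [1,6], descend [7, 13]
    N7 x:[-25,6] y:[8,35] z:[3,10] -> miss, prune
    N13 x:[-22,2] y:[1,9] z:[1/2,8] -> hit [1,2], descend [11, 24]
      N11 x:[-22,-16] y:[1,9] z:[13/2,8] -> miss, prune
      N24 x:[-7,2] y:[3,9] z:[1/2,9/2] -> miss, prune

7 AABB tests over nodes [0, 12, 21, 7, 13, 11, 24]; 0 leaves entered; closest miss.

== RESULT ==
[0, 12, 21, 7, 13, 11, 24]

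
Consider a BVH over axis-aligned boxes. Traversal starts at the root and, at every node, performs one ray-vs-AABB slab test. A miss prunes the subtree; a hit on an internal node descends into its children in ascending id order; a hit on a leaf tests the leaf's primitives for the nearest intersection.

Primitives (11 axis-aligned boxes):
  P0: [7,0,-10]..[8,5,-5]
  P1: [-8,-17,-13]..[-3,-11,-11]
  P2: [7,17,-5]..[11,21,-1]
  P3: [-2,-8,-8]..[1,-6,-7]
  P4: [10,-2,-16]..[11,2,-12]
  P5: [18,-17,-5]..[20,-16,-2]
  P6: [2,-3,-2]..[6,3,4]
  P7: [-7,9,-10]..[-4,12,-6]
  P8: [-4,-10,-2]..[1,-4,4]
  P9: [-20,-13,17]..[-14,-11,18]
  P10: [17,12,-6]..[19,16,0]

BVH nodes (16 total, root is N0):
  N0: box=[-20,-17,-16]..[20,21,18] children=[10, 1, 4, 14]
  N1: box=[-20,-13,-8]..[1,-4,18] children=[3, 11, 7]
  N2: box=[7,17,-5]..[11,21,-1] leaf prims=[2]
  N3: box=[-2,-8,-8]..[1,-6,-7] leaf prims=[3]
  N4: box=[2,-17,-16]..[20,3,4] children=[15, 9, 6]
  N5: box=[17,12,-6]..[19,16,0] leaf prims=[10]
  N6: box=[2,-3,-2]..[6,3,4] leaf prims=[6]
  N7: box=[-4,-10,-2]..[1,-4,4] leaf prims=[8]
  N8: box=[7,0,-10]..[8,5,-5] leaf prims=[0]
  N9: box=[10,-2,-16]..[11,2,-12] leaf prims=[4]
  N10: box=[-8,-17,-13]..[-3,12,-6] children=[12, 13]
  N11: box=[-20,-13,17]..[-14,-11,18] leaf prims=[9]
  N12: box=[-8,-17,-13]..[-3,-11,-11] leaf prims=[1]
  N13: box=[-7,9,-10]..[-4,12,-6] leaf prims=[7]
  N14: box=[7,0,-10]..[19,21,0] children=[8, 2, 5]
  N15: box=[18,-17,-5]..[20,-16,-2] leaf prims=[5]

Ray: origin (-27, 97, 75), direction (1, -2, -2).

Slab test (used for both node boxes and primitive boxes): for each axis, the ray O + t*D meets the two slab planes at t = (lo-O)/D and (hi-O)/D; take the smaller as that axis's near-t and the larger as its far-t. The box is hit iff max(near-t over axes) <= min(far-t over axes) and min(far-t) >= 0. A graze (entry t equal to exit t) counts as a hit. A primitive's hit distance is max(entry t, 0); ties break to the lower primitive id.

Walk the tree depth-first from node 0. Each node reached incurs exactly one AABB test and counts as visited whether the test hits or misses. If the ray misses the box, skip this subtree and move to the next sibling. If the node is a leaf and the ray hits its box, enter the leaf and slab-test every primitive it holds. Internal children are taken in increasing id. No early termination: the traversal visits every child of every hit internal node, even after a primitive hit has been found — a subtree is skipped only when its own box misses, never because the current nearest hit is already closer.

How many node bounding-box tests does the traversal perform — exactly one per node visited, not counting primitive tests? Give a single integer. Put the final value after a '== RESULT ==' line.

Traverse from the root:
N0 x:[7,47] y:[38,57] z:[57/2,91/2] -> hit [38,91/2], descend [1, 4, 10, 14]
  N1 x:[7,28] y:[101/2,55] z:[57/2,83/2] -> miss, prune
  N4 x:[29,47] y:[47,57] z:[71/2,91/2] -> miss, prune
  N10 x:[19,24] y:[85/2,57] z:[81/2,44] -> miss, prune
  N14 x:[34,46] y:[38,97/2] z:[75/2,85/2] -> hit [38,85/2], descend [2, 5, 8]
    N2 x:[34,38] y:[38,40] z:[38,40] -> hit [38,38] leaf, test {P2@t=38}
    N5 x:[44,46] y:[81/2,85/2] z:[75/2,81/2] -> miss, prune
    N8 x:[34,35] y:[46,97/2] z:[40,85/2] -> miss, prune

order=[0, 1, 4, 10, 14, 2, 5, 8]  |boxes|=8  |leaves|=1  hit=P2

== RESULT ==
8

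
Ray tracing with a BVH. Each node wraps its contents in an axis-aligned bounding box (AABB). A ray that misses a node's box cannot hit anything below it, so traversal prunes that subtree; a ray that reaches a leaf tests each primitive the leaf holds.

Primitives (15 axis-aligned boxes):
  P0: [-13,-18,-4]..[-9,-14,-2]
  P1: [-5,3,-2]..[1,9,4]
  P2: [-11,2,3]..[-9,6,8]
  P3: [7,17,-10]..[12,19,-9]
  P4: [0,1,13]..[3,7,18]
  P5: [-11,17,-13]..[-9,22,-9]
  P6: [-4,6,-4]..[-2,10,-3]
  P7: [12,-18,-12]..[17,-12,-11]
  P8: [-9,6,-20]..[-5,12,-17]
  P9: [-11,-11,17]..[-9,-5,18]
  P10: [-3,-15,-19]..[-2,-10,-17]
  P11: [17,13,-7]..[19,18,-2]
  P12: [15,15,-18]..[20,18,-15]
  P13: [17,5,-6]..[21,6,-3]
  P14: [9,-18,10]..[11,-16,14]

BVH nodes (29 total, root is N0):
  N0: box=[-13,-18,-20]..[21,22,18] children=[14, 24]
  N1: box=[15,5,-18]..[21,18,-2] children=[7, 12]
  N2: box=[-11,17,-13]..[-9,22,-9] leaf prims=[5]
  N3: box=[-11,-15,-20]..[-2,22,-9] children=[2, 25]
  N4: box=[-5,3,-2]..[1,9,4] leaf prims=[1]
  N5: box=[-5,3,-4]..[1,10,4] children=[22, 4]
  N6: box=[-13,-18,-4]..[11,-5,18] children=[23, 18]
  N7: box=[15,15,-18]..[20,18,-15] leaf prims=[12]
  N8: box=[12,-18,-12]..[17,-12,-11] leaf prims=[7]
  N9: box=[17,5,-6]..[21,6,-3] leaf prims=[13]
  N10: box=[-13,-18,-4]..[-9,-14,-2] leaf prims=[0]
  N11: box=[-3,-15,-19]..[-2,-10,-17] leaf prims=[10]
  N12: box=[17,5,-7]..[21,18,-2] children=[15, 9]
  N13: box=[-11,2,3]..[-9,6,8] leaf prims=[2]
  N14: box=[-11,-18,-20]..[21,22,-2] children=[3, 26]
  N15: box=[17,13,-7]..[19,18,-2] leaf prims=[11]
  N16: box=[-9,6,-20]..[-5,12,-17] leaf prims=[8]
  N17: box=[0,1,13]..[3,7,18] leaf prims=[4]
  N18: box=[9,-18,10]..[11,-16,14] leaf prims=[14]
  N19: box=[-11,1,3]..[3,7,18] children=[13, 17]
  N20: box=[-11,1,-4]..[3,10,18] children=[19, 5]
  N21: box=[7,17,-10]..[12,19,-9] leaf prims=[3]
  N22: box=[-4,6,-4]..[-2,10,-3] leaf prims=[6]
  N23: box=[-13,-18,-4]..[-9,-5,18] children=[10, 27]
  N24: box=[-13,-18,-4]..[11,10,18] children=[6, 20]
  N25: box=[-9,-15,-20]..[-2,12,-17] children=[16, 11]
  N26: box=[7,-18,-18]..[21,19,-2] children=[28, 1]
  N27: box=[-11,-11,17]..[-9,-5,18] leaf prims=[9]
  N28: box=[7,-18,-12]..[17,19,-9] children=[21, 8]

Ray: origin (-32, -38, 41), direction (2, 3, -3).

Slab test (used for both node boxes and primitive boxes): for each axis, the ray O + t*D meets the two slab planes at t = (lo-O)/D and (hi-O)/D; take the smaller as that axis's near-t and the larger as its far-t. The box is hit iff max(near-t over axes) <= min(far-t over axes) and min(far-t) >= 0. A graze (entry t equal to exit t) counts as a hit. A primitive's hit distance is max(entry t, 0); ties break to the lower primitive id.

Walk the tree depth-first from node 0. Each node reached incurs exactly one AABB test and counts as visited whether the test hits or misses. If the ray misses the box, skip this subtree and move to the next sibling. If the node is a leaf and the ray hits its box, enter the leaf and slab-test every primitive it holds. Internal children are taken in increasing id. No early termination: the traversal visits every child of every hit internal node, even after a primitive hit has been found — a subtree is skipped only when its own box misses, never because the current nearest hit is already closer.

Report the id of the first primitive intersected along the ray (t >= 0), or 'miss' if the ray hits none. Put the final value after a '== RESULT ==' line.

Traverse from the root:
N0 x:[19/2,53/2] y:[20/3,20] z:[23/3,61/3] -> hit [19/2,20], descend [14, 24]
  N14 x:[21/2,53/2] y:[20/3,20] z:[43/3,61/3] -> hit [43/3,20], descend [3, 26]
    N3 x:[21/2,15] y:[23/3,20] z:[50/3,61/3] -> miss, prune
    N26 x:[39/2,53/2] y:[20/3,19] z:[43/3,59/3] -> miss, prune
  N24 x:[19/2,43/2] y:[20/3,16] z:[23/3,15] -> hit [19/2,15], descend [6, 20]
    N6 x:[19/2,43/2] y:[20/3,11] z:[23/3,15] -> hit [19/2,11], descend [18, 23]
      N18 x:[41/2,43/2] y:[20/3,22/3] z:[9,31/3] -> miss, prune
      N23 x:[19/2,23/2] y:[20/3,11] z:[23/3,15] -> hit [19/2,11], descend [10, 27]
        N10 x:[19/2,23/2] y:[20/3,8] z:[43/3,15] -> miss, prune
        N27 x:[21/2,23/2] y:[9,11] z:[23/3,8] -> miss, prune
    N20 x:[21/2,35/2] y:[13,16] z:[23/3,15] -> hit [13,15], descend [5, 19]
      N5 x:[27/2,33/2] y:[41/3,16] z:[37/3,15] -> hit [41/3,15], descend [4, 22]
        N4 x:[27/2,33/2] y:[41/3,47/3] z:[37/3,43/3] -> hit [41/3,43/3] leaf, test {P1@t=41/3}
        N22 x:[14,15] y:[44/3,16] z:[44/3,15] -> hit [44/3,15] leaf, test {P6@t=44/3}
      N19 x:[21/2,35/2] y:[13,15] z:[23/3,38/3] -> miss, prune

Summary -> nodes [0, 14, 3, 26, 24, 6, 18, 23, 10, 27, 20, 5, 4, 22, 19]; box-tests=15; leaf-entries=2; first=P1

== RESULT ==
1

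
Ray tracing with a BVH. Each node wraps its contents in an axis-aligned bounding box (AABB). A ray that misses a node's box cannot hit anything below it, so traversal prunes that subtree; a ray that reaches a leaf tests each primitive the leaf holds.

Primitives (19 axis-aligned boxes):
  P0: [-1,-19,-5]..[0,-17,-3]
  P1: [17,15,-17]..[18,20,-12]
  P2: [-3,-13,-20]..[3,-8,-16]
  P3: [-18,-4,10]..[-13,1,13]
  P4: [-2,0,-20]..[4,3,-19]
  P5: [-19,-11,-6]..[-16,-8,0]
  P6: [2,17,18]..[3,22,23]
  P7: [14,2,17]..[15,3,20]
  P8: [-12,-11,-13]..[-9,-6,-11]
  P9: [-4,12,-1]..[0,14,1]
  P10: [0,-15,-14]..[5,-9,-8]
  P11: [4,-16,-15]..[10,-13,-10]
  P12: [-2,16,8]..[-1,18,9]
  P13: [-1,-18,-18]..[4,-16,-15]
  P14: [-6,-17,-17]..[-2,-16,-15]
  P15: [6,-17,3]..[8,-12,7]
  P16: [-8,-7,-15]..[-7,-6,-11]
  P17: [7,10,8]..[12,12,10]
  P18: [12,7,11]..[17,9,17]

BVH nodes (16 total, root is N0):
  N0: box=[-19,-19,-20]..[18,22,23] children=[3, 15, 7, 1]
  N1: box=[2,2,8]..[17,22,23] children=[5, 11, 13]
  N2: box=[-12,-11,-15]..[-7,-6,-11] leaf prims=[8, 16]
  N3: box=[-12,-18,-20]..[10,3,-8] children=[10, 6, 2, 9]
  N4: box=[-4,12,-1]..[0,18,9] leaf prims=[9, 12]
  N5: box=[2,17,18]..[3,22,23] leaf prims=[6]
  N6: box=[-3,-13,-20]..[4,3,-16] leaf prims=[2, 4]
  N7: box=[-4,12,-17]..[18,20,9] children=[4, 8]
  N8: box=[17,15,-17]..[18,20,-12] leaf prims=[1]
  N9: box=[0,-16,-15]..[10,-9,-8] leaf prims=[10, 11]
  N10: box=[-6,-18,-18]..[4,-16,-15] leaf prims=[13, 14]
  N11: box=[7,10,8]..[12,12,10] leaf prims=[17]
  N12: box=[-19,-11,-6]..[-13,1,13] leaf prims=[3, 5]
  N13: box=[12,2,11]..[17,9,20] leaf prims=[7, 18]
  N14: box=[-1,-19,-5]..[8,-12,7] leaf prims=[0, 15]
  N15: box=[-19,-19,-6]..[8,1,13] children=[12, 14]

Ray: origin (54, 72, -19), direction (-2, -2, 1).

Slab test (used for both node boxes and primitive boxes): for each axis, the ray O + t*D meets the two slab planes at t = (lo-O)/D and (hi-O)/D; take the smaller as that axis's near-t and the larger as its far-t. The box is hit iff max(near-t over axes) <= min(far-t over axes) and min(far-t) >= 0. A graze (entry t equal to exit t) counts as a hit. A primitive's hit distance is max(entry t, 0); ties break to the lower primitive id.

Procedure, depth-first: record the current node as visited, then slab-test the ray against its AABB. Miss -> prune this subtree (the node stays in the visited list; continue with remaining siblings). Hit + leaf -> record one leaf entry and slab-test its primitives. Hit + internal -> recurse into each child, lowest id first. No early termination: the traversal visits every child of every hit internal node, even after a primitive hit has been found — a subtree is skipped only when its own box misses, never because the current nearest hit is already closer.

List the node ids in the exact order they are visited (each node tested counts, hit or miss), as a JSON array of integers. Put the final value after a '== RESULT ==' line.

Traverse from the root:
N0 x:[18,73/2] y:[25,91/2] z:[-1,42] -> hit [25,73/2], descend [1, 3, 7, 15]
  N1 x:[37/2,26] y:[25,35] z:[27,42] -> miss, prune
  N3 x:[22,33] y:[69/2,45] z:[-1,11] -> miss, prune
  N7 x:[18,29] y:[26,30] z:[2,28] -> hit [26,28], descend [4, 8]
    N4 x:[27,29] y:[27,30] z:[18,28] -> hit [27,28] leaf, test {P9(miss), P12@t=55/2}
    N8 x:[18,37/2] y:[26,57/2] z:[2,7] -> miss, prune
  N15 x:[23,73/2] y:[71/2,91/2] z:[13,32] -> miss, prune

Summary -> nodes [0, 1, 3, 7, 4, 8, 15]; box-tests=7; leaf-entries=1; first=P12

== RESULT ==
[0, 1, 3, 7, 4, 8, 15]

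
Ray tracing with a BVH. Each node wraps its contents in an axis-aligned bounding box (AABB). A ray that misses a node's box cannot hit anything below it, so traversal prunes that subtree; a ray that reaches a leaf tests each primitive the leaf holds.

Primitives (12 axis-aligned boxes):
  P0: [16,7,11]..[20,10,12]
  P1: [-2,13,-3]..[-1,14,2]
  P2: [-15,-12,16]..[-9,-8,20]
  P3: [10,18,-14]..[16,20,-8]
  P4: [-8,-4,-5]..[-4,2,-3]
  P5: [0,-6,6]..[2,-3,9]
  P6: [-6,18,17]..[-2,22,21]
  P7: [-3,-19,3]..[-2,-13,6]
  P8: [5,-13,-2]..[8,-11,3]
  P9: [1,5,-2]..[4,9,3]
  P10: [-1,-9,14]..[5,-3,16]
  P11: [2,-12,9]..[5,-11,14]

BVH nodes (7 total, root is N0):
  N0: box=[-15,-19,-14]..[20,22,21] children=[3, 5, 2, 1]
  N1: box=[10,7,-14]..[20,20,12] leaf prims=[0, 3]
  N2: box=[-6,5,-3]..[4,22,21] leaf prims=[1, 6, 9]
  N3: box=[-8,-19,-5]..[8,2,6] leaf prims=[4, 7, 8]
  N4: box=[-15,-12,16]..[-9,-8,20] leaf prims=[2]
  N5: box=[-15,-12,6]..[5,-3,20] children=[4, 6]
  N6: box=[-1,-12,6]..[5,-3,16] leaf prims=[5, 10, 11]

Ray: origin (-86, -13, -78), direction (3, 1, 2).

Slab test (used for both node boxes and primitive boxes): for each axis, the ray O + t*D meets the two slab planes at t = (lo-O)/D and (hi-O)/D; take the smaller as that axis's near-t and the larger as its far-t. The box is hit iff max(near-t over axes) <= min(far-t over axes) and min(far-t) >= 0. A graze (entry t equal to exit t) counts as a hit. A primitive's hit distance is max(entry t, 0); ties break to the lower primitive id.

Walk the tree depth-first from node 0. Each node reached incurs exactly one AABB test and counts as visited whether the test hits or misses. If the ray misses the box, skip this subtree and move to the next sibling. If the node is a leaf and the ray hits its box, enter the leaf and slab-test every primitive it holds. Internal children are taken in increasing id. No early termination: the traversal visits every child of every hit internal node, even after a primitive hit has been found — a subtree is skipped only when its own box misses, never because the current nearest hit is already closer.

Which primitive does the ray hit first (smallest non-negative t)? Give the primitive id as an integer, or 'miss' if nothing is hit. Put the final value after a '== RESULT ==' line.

Walk:
N0 x:[71/3,106/3] y:[-6,35] z:[32,99/2] -> hit [32,35], descend [1, 2, 3, 5]
  N1 x:[32,106/3] y:[20,33] z:[32,45] -> hit [32,33] leaf, test {P0(miss), P3@t=32}
  N2 x:[80/3,30] y:[18,35] z:[75/2,99/2] -> miss, prune
  N3 x:[26,94/3] y:[-6,15] z:[73/2,42] -> miss, prune
  N5 x:[71/3,91/3] y:[1,10] z:[42,49] -> miss, prune

Visited [0, 1, 2, 3, 5]. Tests: 5 box, 1 leaf. Nearest: P3.

== RESULT ==
3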